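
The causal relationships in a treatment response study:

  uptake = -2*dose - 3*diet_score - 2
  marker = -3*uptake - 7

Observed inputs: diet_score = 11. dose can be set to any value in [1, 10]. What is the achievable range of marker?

104 to 158

Substituting into the uptake equation gives uptake = -2*dose - 35.
This gives marker = 6*dose + 98.
Linear in dose, so extremes are at the endpoints: dose = 1 gives marker = 104; dose = 10 gives marker = 158.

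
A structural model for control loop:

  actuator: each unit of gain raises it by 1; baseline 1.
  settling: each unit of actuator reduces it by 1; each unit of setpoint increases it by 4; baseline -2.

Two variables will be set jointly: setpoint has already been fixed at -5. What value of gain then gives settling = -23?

With setpoint held at -5:
Substituting into the settling equation gives settling = -gain - 23.
Solve -gain - 23 = -23: gain = (-23 + 23) / -1 = 0.

gain = 0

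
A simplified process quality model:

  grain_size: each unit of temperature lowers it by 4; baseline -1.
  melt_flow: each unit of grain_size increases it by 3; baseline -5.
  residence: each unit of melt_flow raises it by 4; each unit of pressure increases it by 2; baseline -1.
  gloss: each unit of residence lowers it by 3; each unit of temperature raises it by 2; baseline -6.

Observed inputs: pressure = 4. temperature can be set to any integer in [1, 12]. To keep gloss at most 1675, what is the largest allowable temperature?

temperature = 11

Substituting into the melt_flow equation gives melt_flow = -12*temperature - 8.
Substituting into the residence equation gives residence = -48*temperature - 25.
Substituting into the gloss equation gives gloss = 146*temperature + 69.
Require 146*temperature + 69 ≤ 1675, so temperature ≤ 11.
The largest integer in [1, 12] satisfying this is 11.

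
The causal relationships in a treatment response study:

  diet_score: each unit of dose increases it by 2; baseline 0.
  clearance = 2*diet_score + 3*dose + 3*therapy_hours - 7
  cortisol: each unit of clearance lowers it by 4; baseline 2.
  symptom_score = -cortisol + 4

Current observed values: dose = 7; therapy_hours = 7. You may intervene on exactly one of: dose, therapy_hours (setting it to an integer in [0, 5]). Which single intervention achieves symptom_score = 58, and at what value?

Intervening on dose: with other inputs at their observed values, symptom_score = 28*dose + 58. Solving for 58 gives dose = 0, within [0, 5].
Intervening on therapy_hours: symptom_score = 12*therapy_hours + 170. Reaching 58 requires therapy_hours = -28/3, not an integer.

set dose = 0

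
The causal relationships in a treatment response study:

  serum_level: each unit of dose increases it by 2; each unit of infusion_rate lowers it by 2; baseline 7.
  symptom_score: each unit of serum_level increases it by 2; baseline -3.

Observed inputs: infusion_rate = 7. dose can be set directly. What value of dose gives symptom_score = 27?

dose = 11

Substituting into the serum_level equation gives serum_level = 2*dose - 7.
symptom_score becomes 4*dose - 17.
Solve 4*dose - 17 = 27: dose = (27 + 17) / 4 = 11.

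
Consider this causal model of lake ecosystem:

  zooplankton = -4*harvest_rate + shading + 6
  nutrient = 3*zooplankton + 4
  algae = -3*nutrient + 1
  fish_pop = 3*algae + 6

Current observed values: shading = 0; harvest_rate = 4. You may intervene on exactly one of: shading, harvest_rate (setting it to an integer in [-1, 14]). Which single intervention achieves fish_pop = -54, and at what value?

set shading = 11

Intervening on shading: with other inputs at their observed values, fish_pop = -27*shading + 243. Solving for -54 gives shading = 11, within [-1, 14].
Intervening on harvest_rate: fish_pop = 108*harvest_rate - 189. Reaching -54 requires harvest_rate = 5/4, not an integer.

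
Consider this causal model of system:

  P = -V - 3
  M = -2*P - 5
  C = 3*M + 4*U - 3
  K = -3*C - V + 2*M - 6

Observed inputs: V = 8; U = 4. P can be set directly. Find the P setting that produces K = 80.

P = 7

Intervening on P fixes its value directly, overriding its dependence on V.
Substituting into the C equation gives C = -6*P - 2.
Substituting into the K equation gives K = 14*P - 18.
Solve 14*P - 18 = 80: P = (80 + 18) / 14 = 7.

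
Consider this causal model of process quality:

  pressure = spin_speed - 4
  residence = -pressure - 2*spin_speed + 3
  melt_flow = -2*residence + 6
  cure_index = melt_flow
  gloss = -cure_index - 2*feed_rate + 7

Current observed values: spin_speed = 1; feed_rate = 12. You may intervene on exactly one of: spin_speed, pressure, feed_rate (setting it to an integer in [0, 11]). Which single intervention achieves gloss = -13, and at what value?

set feed_rate = 11

Intervening on spin_speed: gloss = -6*spin_speed - 9. Reaching -13 requires spin_speed = 2/3, not an integer.
Intervening on pressure: gloss = -2*pressure - 21. Reaching -13 requires pressure = -4, outside [0, 11].
Intervening on feed_rate: with other inputs at their observed values, gloss = -2*feed_rate + 9. Solving for -13 gives feed_rate = 11, within [0, 11].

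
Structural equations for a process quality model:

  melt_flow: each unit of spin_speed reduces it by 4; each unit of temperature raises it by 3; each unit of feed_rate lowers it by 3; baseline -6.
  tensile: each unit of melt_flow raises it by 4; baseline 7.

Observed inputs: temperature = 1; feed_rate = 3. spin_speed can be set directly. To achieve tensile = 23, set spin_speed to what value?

spin_speed = -4

Substituting into the melt_flow equation gives melt_flow = -4*spin_speed - 12.
Substituting into the tensile equation gives tensile = -16*spin_speed - 41.
Solve -16*spin_speed - 41 = 23: spin_speed = (23 + 41) / -16 = -4.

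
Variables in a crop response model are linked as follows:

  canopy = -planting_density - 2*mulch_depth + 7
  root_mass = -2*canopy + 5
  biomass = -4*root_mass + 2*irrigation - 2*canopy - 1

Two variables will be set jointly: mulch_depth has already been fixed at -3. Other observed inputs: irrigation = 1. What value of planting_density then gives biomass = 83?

With mulch_depth held at -3:
Substituting into the canopy equation gives canopy = -planting_density + 13.
So root_mass = 2*planting_density - 21.
Substituting into the biomass equation gives biomass = -6*planting_density + 59.
Solve -6*planting_density + 59 = 83: planting_density = (83 - 59) / -6 = -4.

planting_density = -4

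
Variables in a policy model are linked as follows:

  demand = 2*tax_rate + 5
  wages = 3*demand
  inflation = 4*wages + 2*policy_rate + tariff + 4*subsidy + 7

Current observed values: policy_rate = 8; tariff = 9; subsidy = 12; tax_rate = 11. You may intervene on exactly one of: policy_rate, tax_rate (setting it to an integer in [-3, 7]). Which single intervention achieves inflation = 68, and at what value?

set tax_rate = -3

Intervening on policy_rate: inflation = 2*policy_rate + 388. Reaching 68 requires policy_rate = -160, outside [-3, 7].
Intervening on tax_rate: with other inputs at their observed values, inflation = 24*tax_rate + 140. Solving for 68 gives tax_rate = -3, within [-3, 7].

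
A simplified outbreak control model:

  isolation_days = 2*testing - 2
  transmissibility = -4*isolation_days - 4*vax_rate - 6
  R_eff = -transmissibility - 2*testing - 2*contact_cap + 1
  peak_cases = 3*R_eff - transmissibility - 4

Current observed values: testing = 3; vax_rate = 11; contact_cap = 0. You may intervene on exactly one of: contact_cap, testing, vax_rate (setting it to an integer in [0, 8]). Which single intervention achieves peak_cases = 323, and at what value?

Intervening on contact_cap: peak_cases = -6*contact_cap + 245. Reaching 323 requires contact_cap = -13, outside [0, 8].
Intervening on testing: with other inputs at their observed values, peak_cases = 26*testing + 167. Solving for 323 gives testing = 6, within [0, 8].
Intervening on vax_rate: peak_cases = 16*vax_rate + 69. Reaching 323 requires vax_rate = 127/8, not an integer.

set testing = 6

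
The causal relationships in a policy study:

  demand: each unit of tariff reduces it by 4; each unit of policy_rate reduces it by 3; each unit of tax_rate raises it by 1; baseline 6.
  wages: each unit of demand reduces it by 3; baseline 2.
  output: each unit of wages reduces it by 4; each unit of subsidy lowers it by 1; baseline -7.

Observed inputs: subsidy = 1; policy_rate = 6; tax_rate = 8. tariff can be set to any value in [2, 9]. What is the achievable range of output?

-496 to -160

Substituting into the demand equation gives demand = -4*tariff - 4.
This gives wages = 12*tariff + 14.
output becomes -48*tariff - 64.
Linear in tariff, so extremes are at the endpoints: tariff = 2 gives output = -160; tariff = 9 gives output = -496.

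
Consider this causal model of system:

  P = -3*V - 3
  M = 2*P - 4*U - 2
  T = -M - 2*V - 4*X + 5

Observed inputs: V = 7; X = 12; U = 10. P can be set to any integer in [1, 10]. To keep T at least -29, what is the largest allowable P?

P = 7

Intervening on P fixes its value directly, overriding its dependence on V.
Substituting into the M equation gives M = 2*P - 42.
Substituting into the T equation gives T = -2*P - 15.
Require -2*P - 15 ≥ -29, so P ≤ 7.
The largest integer in [1, 10] satisfying this is 7.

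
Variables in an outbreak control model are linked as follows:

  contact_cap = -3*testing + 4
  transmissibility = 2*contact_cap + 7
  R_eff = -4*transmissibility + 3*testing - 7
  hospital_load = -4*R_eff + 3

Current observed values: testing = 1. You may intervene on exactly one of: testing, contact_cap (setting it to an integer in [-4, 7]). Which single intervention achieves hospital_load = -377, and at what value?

Intervening on testing: with other inputs at their observed values, hospital_load = -108*testing + 271. Solving for -377 gives testing = 6, within [-4, 7].
Intervening on contact_cap: hospital_load = 32*contact_cap + 131. Reaching -377 requires contact_cap = -127/8, not an integer.

set testing = 6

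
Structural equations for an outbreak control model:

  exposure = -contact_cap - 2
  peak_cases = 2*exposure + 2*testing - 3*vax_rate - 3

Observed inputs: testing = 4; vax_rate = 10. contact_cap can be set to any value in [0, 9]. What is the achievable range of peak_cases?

-47 to -29

Substituting into the peak_cases equation gives peak_cases = -2*contact_cap - 29.
Linear in contact_cap, so extremes are at the endpoints: contact_cap = 0 gives peak_cases = -29; contact_cap = 9 gives peak_cases = -47.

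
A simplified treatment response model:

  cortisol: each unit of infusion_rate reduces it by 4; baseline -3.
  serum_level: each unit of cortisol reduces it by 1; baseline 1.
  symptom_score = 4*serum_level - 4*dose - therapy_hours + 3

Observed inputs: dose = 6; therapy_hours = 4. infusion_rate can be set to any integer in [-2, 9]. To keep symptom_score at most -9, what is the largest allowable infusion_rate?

infusion_rate = 0

Substituting into the serum_level equation gives serum_level = 4*infusion_rate + 4.
So symptom_score = 16*infusion_rate - 9.
Require 16*infusion_rate - 9 ≤ -9, so infusion_rate ≤ 0.
The largest integer in [-2, 9] satisfying this is 0.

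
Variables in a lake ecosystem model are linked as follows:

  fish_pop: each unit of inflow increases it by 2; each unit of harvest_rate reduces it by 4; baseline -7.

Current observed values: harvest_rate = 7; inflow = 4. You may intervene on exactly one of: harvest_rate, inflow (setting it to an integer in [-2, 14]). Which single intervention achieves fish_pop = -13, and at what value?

set inflow = 11

Intervening on harvest_rate: fish_pop = -4*harvest_rate + 1. Reaching -13 requires harvest_rate = 7/2, not an integer.
Intervening on inflow: with other inputs at their observed values, fish_pop = 2*inflow - 35. Solving for -13 gives inflow = 11, within [-2, 14].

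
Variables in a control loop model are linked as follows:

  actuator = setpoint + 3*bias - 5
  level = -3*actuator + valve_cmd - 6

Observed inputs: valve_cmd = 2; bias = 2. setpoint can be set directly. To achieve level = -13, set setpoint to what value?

setpoint = 2

Substituting into the actuator equation gives actuator = setpoint + 1.
So level = -3*setpoint - 7.
Solve -3*setpoint - 7 = -13: setpoint = (-13 + 7) / -3 = 2.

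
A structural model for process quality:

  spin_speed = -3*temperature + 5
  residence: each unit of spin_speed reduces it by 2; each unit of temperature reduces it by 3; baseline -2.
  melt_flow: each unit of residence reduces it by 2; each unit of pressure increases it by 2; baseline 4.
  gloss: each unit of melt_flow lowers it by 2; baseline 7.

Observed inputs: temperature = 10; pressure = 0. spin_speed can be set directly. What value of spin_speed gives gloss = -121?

Intervening on spin_speed fixes its value directly, overriding its dependence on temperature.
Substituting into the residence equation gives residence = -2*spin_speed - 32.
Substituting into the melt_flow equation gives melt_flow = 4*spin_speed + 68.
Substituting into the gloss equation gives gloss = -8*spin_speed - 129.
Solve -8*spin_speed - 129 = -121: spin_speed = (-121 + 129) / -8 = -1.

spin_speed = -1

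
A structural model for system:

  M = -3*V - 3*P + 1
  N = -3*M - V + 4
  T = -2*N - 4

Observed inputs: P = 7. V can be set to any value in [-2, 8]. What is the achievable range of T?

Substituting into the M equation gives M = -3*V - 20.
Substituting into the N equation gives N = 8*V + 64.
Substituting into the T equation gives T = -16*V - 132.
Linear in V, so extremes are at the endpoints: V = -2 gives T = -100; V = 8 gives T = -260.

-260 to -100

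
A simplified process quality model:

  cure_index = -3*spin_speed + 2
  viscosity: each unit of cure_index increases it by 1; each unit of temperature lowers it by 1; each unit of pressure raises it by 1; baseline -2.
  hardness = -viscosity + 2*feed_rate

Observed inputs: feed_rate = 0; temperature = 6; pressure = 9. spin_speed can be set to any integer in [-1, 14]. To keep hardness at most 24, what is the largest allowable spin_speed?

Substituting into the viscosity equation gives viscosity = -3*spin_speed + 3.
Substituting into the hardness equation gives hardness = 3*spin_speed - 3.
Require 3*spin_speed - 3 ≤ 24, so spin_speed ≤ 9.
The largest integer in [-1, 14] satisfying this is 9.

spin_speed = 9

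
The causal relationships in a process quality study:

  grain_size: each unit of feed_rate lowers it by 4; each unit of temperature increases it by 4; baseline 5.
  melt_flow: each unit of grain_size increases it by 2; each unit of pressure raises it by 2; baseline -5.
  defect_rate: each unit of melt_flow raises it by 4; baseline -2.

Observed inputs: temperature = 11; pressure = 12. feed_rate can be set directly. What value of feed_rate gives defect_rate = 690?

feed_rate = -7

Substituting into the grain_size equation gives grain_size = -4*feed_rate + 49.
Substituting into the melt_flow equation gives melt_flow = -8*feed_rate + 117.
defect_rate becomes -32*feed_rate + 466.
Solve -32*feed_rate + 466 = 690: feed_rate = (690 - 466) / -32 = -7.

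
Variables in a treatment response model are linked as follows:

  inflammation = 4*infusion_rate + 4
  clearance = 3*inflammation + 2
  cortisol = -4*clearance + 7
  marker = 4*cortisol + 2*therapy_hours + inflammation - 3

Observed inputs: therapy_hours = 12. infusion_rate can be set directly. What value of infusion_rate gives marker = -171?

Substituting into the clearance equation gives clearance = 12*infusion_rate + 14.
cortisol becomes -48*infusion_rate - 49.
This gives marker = -188*infusion_rate - 171.
Solve -188*infusion_rate - 171 = -171: infusion_rate = (-171 + 171) / -188 = 0.

infusion_rate = 0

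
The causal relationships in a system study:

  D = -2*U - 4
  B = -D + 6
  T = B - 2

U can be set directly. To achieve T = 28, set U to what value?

U = 10

Substituting into the B equation gives B = 2*U + 10.
This gives T = 2*U + 8.
Solve 2*U + 8 = 28: U = (28 - 8) / 2 = 10.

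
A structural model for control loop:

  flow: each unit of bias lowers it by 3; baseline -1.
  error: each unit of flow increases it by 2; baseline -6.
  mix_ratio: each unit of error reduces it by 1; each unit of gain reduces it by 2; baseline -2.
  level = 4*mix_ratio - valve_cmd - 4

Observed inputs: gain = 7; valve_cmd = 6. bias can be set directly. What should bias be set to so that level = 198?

Substituting into the error equation gives error = -6*bias - 8.
Substituting into the mix_ratio equation gives mix_ratio = 6*bias - 8.
Substituting into the level equation gives level = 24*bias - 42.
Solve 24*bias - 42 = 198: bias = (198 + 42) / 24 = 10.

bias = 10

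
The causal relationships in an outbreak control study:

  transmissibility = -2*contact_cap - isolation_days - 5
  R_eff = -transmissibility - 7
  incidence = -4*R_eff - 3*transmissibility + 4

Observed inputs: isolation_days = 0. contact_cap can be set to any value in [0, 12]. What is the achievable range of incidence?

Substituting into the transmissibility equation gives transmissibility = -2*contact_cap - 5.
This gives R_eff = 2*contact_cap - 2.
Substituting into the incidence equation gives incidence = -2*contact_cap + 27.
Linear in contact_cap, so extremes are at the endpoints: contact_cap = 0 gives incidence = 27; contact_cap = 12 gives incidence = 3.

3 to 27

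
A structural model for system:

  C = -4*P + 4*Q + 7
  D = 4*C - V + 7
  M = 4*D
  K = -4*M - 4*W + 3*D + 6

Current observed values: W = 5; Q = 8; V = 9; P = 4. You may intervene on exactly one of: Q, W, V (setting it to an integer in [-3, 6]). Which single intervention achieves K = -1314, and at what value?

set V = -1

Intervening on Q: K = -208*Q + 480. Reaching -1314 requires Q = 69/8, not an integer.
Intervening on W: K = -4*W - 1164. Reaching -1314 requires W = 75/2, not an integer.
Intervening on V: with other inputs at their observed values, K = 13*V - 1301. Solving for -1314 gives V = -1, within [-3, 6].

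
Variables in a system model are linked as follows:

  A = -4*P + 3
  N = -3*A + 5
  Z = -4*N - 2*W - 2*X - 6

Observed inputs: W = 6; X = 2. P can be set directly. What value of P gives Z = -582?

P = 12

Substituting into the N equation gives N = 12*P - 4.
Substituting into the Z equation gives Z = -48*P - 6.
Solve -48*P - 6 = -582: P = (-582 + 6) / -48 = 12.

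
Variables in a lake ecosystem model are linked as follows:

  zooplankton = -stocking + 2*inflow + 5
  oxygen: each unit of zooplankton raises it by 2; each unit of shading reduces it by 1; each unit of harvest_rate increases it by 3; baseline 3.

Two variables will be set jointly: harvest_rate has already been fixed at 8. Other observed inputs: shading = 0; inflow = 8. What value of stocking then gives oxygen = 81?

With harvest_rate held at 8:
Substituting into the zooplankton equation gives zooplankton = -stocking + 21.
So oxygen = -2*stocking + 69.
Solve -2*stocking + 69 = 81: stocking = (81 - 69) / -2 = -6.

stocking = -6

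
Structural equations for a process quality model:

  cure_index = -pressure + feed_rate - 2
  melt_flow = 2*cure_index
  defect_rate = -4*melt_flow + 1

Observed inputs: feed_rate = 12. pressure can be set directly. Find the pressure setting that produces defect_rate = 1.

Substituting into the cure_index equation gives cure_index = -pressure + 10.
Substituting into the melt_flow equation gives melt_flow = -2*pressure + 20.
Substituting into the defect_rate equation gives defect_rate = 8*pressure - 79.
Solve 8*pressure - 79 = 1: pressure = (1 + 79) / 8 = 10.

pressure = 10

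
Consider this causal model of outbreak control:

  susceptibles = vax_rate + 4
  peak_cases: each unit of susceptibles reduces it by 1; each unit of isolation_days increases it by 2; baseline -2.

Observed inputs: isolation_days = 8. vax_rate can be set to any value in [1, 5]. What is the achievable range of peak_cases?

Substituting into the peak_cases equation gives peak_cases = -vax_rate + 10.
Linear in vax_rate, so extremes are at the endpoints: vax_rate = 1 gives peak_cases = 9; vax_rate = 5 gives peak_cases = 5.

5 to 9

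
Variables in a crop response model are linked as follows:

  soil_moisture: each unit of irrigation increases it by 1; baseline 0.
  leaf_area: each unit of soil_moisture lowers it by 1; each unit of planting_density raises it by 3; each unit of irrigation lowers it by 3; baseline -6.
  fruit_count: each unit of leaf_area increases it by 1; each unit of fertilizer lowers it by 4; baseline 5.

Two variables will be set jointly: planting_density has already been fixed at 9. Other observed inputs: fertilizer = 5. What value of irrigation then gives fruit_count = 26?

irrigation = -5

With planting_density held at 9:
Substituting into the leaf_area equation gives leaf_area = -4*irrigation + 21.
Substituting into the fruit_count equation gives fruit_count = -4*irrigation + 6.
Solve -4*irrigation + 6 = 26: irrigation = (26 - 6) / -4 = -5.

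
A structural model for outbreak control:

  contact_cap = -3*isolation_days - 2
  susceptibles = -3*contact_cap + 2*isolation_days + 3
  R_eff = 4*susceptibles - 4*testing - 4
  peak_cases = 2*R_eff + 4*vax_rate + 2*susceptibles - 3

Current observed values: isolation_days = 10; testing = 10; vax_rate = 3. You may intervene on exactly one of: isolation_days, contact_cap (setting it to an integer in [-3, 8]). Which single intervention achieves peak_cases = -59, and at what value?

Intervening on isolation_days: peak_cases = 110*isolation_days + 11. Reaching -59 requires isolation_days = -7/11, not an integer.
Intervening on contact_cap: with other inputs at their observed values, peak_cases = -30*contact_cap + 151. Solving for -59 gives contact_cap = 7, within [-3, 8].

set contact_cap = 7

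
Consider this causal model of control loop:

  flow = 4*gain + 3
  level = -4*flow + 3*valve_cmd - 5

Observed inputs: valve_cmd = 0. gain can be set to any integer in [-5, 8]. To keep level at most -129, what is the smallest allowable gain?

Substituting into the level equation gives level = -16*gain - 17.
Require -16*gain - 17 ≤ -129, so gain ≥ 7.
The smallest integer in [-5, 8] satisfying this is 7.

gain = 7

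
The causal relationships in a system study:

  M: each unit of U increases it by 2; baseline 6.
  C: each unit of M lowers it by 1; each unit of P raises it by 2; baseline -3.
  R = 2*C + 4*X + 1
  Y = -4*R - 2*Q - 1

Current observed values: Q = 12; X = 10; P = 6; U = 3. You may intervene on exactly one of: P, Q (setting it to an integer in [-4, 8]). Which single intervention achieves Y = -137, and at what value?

Intervening on P: Y = -16*P - 69. Reaching -137 requires P = 17/4, not an integer.
Intervening on Q: with other inputs at their observed values, Y = -2*Q - 141. Solving for -137 gives Q = -2, within [-4, 8].

set Q = -2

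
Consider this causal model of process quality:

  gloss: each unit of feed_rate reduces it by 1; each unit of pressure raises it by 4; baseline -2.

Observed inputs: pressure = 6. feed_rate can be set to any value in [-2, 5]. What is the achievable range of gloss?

17 to 24

Substituting into the gloss equation gives gloss = -feed_rate + 22.
Linear in feed_rate, so extremes are at the endpoints: feed_rate = -2 gives gloss = 24; feed_rate = 5 gives gloss = 17.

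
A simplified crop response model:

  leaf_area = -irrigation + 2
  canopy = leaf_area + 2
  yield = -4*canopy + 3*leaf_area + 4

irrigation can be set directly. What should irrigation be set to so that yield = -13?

irrigation = -7

Substituting into the canopy equation gives canopy = -irrigation + 4.
So yield = irrigation - 6.
Solve irrigation - 6 = -13: irrigation = (-13 + 6) / 1 = -7.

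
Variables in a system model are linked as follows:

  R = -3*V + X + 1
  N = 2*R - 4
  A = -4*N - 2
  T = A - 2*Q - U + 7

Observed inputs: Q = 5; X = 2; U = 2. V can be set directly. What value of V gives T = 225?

Substituting into the R equation gives R = -3*V + 3.
Substituting into the N equation gives N = -6*V + 2.
This gives A = 24*V - 10.
Substituting into the T equation gives T = 24*V - 15.
Solve 24*V - 15 = 225: V = (225 + 15) / 24 = 10.

V = 10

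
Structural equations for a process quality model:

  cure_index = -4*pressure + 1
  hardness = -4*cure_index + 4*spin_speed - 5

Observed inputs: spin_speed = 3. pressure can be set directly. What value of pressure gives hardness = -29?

pressure = -2

Substituting into the hardness equation gives hardness = 16*pressure + 3.
Solve 16*pressure + 3 = -29: pressure = (-29 - 3) / 16 = -2.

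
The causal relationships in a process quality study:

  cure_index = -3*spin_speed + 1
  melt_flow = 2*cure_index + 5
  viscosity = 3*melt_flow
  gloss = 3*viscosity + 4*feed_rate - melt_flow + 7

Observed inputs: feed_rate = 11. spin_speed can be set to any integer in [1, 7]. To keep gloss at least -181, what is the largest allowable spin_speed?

spin_speed = 6

Substituting into the melt_flow equation gives melt_flow = -6*spin_speed + 7.
Substituting into the viscosity equation gives viscosity = -18*spin_speed + 21.
This gives gloss = -48*spin_speed + 107.
Require -48*spin_speed + 107 ≥ -181, so spin_speed ≤ 6.
The largest integer in [1, 7] satisfying this is 6.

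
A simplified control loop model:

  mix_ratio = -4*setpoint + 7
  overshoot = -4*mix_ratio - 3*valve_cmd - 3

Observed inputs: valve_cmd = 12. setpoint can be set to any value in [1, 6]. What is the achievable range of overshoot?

Substituting into the overshoot equation gives overshoot = 16*setpoint - 67.
Linear in setpoint, so extremes are at the endpoints: setpoint = 1 gives overshoot = -51; setpoint = 6 gives overshoot = 29.

-51 to 29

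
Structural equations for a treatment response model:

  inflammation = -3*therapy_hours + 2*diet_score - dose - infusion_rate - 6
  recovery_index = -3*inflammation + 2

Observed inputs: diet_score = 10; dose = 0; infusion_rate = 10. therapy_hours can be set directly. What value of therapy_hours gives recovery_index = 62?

Substituting into the inflammation equation gives inflammation = -3*therapy_hours + 4.
recovery_index becomes 9*therapy_hours - 10.
Solve 9*therapy_hours - 10 = 62: therapy_hours = (62 + 10) / 9 = 8.

therapy_hours = 8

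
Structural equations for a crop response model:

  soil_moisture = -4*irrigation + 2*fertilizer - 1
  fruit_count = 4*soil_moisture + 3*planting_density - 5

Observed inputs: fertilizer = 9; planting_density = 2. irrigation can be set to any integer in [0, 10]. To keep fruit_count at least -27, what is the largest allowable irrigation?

irrigation = 6

Substituting into the soil_moisture equation gives soil_moisture = -4*irrigation + 17.
So fruit_count = -16*irrigation + 69.
Require -16*irrigation + 69 ≥ -27, so irrigation ≤ 6.
The largest integer in [0, 10] satisfying this is 6.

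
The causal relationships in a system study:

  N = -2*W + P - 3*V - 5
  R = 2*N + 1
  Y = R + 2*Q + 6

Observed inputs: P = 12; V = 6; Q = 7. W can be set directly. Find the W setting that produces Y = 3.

Substituting into the N equation gives N = -2*W - 11.
R becomes -4*W - 21.
This gives Y = -4*W - 1.
Solve -4*W - 1 = 3: W = (3 + 1) / -4 = -1.

W = -1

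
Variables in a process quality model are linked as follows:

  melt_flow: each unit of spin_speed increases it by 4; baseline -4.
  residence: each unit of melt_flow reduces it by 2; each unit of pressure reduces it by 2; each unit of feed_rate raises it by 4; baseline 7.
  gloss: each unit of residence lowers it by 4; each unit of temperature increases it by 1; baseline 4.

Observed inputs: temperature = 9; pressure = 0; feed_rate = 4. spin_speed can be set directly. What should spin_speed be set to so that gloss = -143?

spin_speed = -1

Substituting into the residence equation gives residence = -8*spin_speed + 31.
Substituting into the gloss equation gives gloss = 32*spin_speed - 111.
Solve 32*spin_speed - 111 = -143: spin_speed = (-143 + 111) / 32 = -1.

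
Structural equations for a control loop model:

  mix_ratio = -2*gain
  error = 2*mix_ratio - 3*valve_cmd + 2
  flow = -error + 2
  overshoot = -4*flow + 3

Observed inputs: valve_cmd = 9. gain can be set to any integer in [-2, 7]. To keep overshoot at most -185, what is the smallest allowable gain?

gain = 5

Substituting into the error equation gives error = -4*gain - 25.
Substituting into the flow equation gives flow = 4*gain + 27.
So overshoot = -16*gain - 105.
Require -16*gain - 105 ≤ -185, so gain ≥ 5.
The smallest integer in [-2, 7] satisfying this is 5.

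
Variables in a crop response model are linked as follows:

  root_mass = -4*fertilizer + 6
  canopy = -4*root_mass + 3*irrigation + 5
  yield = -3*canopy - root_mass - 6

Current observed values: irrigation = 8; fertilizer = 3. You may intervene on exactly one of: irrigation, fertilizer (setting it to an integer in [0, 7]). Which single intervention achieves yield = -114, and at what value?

Intervening on irrigation: with other inputs at their observed values, yield = -9*irrigation - 87. Solving for -114 gives irrigation = 3, within [0, 7].
Intervening on fertilizer: yield = -44*fertilizer - 27. Reaching -114 requires fertilizer = 87/44, not an integer.

set irrigation = 3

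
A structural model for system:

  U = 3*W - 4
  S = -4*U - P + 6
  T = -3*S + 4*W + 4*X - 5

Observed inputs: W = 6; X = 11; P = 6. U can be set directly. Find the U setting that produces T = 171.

Intervening on U fixes its value directly, overriding its dependence on W.
Substituting into the S equation gives S = -4*U.
Substituting into the T equation gives T = 12*U + 63.
Solve 12*U + 63 = 171: U = (171 - 63) / 12 = 9.

U = 9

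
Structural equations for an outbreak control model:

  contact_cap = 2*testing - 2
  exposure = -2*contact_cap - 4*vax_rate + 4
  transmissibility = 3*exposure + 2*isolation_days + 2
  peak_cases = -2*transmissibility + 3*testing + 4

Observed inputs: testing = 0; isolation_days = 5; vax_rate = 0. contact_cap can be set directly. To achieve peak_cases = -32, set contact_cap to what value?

Intervening on contact_cap fixes its value directly, overriding its dependence on testing.
Substituting into the exposure equation gives exposure = -2*contact_cap + 4.
transmissibility becomes -6*contact_cap + 24.
Substituting into the peak_cases equation gives peak_cases = 12*contact_cap - 44.
Solve 12*contact_cap - 44 = -32: contact_cap = (-32 + 44) / 12 = 1.

contact_cap = 1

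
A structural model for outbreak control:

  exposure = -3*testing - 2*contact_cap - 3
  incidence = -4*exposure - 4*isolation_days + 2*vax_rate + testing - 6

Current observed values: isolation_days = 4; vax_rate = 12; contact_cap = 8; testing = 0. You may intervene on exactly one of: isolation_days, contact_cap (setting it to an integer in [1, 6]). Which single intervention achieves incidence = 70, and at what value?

Intervening on isolation_days: with other inputs at their observed values, incidence = -4*isolation_days + 94. Solving for 70 gives isolation_days = 6, within [1, 6].
Intervening on contact_cap: incidence = 8*contact_cap + 14. Reaching 70 requires contact_cap = 7, outside [1, 6].

set isolation_days = 6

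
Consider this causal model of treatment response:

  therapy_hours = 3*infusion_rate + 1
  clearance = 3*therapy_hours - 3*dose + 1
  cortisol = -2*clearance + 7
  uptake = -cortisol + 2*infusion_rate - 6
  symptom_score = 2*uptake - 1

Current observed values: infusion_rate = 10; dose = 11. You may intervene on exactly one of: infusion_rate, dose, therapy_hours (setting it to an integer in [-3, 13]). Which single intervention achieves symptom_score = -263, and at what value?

Intervening on infusion_rate: with other inputs at their observed values, symptom_score = 40*infusion_rate - 143. Solving for -263 gives infusion_rate = -3, within [-3, 13].
Intervening on dose: symptom_score = -12*dose + 389. Reaching -263 requires dose = 163/3, not an integer.
Intervening on therapy_hours: symptom_score = 12*therapy_hours - 115. Reaching -263 requires therapy_hours = -37/3, not an integer.

set infusion_rate = -3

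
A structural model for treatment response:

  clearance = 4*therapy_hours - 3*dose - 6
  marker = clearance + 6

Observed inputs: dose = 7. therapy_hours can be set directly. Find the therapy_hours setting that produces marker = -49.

therapy_hours = -7

Substituting into the clearance equation gives clearance = 4*therapy_hours - 27.
Substituting into the marker equation gives marker = 4*therapy_hours - 21.
Solve 4*therapy_hours - 21 = -49: therapy_hours = (-49 + 21) / 4 = -7.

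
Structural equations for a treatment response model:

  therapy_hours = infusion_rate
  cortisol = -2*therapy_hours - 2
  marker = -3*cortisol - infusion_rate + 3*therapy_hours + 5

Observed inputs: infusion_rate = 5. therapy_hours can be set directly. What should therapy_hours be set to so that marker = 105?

therapy_hours = 11

Intervening on therapy_hours fixes its value directly, overriding its dependence on infusion_rate.
Substituting into the marker equation gives marker = 9*therapy_hours + 6.
Solve 9*therapy_hours + 6 = 105: therapy_hours = (105 - 6) / 9 = 11.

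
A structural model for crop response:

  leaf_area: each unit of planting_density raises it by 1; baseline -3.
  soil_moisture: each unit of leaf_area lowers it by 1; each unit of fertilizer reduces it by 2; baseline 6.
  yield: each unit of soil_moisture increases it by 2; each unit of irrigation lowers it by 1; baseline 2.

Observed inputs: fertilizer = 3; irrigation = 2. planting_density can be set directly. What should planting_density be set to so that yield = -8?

Substituting into the soil_moisture equation gives soil_moisture = -planting_density + 3.
Substituting into the yield equation gives yield = -2*planting_density + 6.
Solve -2*planting_density + 6 = -8: planting_density = (-8 - 6) / -2 = 7.

planting_density = 7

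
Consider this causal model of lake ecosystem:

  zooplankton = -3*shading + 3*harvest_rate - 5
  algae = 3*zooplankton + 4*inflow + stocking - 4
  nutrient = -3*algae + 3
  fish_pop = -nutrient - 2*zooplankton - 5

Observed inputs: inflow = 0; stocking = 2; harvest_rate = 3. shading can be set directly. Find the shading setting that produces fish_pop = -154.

Substituting into the zooplankton equation gives zooplankton = -3*shading + 4.
So algae = -9*shading + 10.
Substituting into the nutrient equation gives nutrient = 27*shading - 27.
Substituting into the fish_pop equation gives fish_pop = -21*shading + 14.
Solve -21*shading + 14 = -154: shading = (-154 - 14) / -21 = 8.

shading = 8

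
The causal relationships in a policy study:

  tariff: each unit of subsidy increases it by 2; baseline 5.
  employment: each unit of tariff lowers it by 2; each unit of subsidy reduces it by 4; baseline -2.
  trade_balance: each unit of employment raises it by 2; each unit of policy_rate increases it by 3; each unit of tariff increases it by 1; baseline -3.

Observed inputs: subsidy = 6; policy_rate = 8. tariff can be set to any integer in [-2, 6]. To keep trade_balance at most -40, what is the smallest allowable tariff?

Intervening on tariff fixes its value directly, overriding its dependence on subsidy.
Substituting into the employment equation gives employment = -2*tariff - 26.
Substituting into the trade_balance equation gives trade_balance = -3*tariff - 31.
Require -3*tariff - 31 ≤ -40, so tariff ≥ 3.
The smallest integer in [-2, 6] satisfying this is 3.

tariff = 3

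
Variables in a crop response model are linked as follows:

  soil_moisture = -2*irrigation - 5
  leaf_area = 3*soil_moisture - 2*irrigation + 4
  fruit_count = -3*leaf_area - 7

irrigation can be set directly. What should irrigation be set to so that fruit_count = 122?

Substituting into the leaf_area equation gives leaf_area = -8*irrigation - 11.
Substituting into the fruit_count equation gives fruit_count = 24*irrigation + 26.
Solve 24*irrigation + 26 = 122: irrigation = (122 - 26) / 24 = 4.

irrigation = 4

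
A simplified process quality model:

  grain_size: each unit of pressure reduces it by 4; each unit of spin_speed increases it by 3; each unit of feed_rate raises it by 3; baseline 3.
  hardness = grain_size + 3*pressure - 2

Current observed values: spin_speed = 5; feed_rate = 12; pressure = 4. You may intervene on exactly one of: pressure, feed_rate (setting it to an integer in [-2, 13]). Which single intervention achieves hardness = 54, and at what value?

set pressure = -2

Intervening on pressure: with other inputs at their observed values, hardness = -pressure + 52. Solving for 54 gives pressure = -2, within [-2, 13].
Intervening on feed_rate: hardness = 3*feed_rate + 12. Reaching 54 requires feed_rate = 14, outside [-2, 13].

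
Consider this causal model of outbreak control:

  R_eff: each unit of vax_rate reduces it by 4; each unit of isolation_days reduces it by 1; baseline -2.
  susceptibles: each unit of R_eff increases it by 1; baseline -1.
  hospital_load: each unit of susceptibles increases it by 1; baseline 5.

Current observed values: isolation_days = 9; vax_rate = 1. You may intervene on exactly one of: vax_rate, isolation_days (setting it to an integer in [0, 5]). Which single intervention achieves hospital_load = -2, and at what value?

set isolation_days = 0

Intervening on vax_rate: hospital_load = -4*vax_rate - 7. Reaching -2 requires vax_rate = -5/4, not an integer.
Intervening on isolation_days: with other inputs at their observed values, hospital_load = -isolation_days - 2. Solving for -2 gives isolation_days = 0, within [0, 5].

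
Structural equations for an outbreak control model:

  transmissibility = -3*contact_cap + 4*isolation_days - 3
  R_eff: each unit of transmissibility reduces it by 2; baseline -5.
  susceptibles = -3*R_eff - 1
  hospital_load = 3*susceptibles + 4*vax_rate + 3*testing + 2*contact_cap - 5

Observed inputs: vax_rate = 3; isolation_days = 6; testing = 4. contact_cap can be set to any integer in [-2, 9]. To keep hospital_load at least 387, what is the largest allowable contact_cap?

contact_cap = 1

Substituting into the transmissibility equation gives transmissibility = -3*contact_cap + 21.
R_eff becomes 6*contact_cap - 47.
So susceptibles = -18*contact_cap + 140.
Substituting into the hospital_load equation gives hospital_load = -52*contact_cap + 439.
Require -52*contact_cap + 439 ≥ 387, so contact_cap ≤ 1.
The largest integer in [-2, 9] satisfying this is 1.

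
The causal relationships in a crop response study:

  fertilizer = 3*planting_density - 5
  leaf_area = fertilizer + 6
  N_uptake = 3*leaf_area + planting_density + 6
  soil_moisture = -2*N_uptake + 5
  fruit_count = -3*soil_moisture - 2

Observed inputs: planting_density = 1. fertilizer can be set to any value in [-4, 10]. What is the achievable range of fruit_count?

Intervening on fertilizer fixes its value directly, overriding its dependence on planting_density.
Substituting into the N_uptake equation gives N_uptake = 3*fertilizer + 25.
This gives soil_moisture = -6*fertilizer - 45.
Substituting into the fruit_count equation gives fruit_count = 18*fertilizer + 133.
Linear in fertilizer, so extremes are at the endpoints: fertilizer = -4 gives fruit_count = 61; fertilizer = 10 gives fruit_count = 313.

61 to 313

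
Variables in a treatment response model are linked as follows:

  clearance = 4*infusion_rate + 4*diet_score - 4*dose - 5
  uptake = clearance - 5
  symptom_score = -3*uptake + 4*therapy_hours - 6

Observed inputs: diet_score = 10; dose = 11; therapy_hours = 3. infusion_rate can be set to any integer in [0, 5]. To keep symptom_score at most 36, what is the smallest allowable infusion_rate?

Substituting into the clearance equation gives clearance = 4*infusion_rate - 9.
So uptake = 4*infusion_rate - 14.
symptom_score becomes -12*infusion_rate + 48.
Require -12*infusion_rate + 48 ≤ 36, so infusion_rate ≥ 1.
The smallest integer in [0, 5] satisfying this is 1.

infusion_rate = 1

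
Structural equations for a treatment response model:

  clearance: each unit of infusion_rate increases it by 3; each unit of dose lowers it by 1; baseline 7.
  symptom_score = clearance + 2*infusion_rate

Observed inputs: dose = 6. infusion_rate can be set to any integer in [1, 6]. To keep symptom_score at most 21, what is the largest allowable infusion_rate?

Substituting into the clearance equation gives clearance = 3*infusion_rate + 1.
Substituting into the symptom_score equation gives symptom_score = 5*infusion_rate + 1.
Require 5*infusion_rate + 1 ≤ 21, so infusion_rate ≤ 4.
The largest integer in [1, 6] satisfying this is 4.

infusion_rate = 4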